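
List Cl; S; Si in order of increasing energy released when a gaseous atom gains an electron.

Si < S < Cl

Si is in period 3, group 14; S is in period 3, group 16; Cl is in period 3, group 17.
Atoms with high Z_eff and room in the valence shell (especially the halogens) have the most exothermic electron affinities.
All lie in period 3, so electron affinity increases left to right.
So from lowest to highest: Si < S < Cl.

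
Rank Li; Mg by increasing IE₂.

Mg < Li

Consider each +1 ion: Li⁺ is the bare [He] core; Mg⁺ still has 1 valence electron.
Core electrons are held far more tightly than valence electrons, so Li tops the IE_2 order.
The numbers (kJ/mol): Li 7298, Mg 1451.
Putting it together, IE_2: Mg < Li.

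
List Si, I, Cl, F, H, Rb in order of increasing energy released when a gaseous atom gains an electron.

H is in period 1, group 1; F is in period 2, group 17; Si is in period 3, group 14; Cl is in period 3, group 17; Rb is in period 5, group 1; I is in period 5, group 17.
Adding an electron releases more energy for atoms nearer the top right (short of the noble gases).
These span different periods and groups, so the two trends combine.
H > Rb: H sits above Rb in group 1, so the down-group effect alone puts H higher.
Si > H: the two effects oppose for this pair; the across-period effect wins (134 vs 73 kJ/mol).
I > Si: the two effects oppose for this pair; the across-period effect wins (295 vs 134 kJ/mol).
F > I: they share group 17; the group trend gives F the larger value.
Cl > F: this pair runs against the simple trend — see the exception note.
Note the exception: Cl has a higher electron affinity than F, contrary to the simple trend — F's small 2p subshell makes the incoming electron feel strong e⁻–e⁻ repulsion, so Cl actually releases more energy on gaining an electron.
For reference (kJ/mol): H 73, F 328, Si 134, Cl 349, Rb 47, I 295.
So from lowest to highest: Rb < H < Si < I < F < Cl.

Rb, H, Si, I, F, Cl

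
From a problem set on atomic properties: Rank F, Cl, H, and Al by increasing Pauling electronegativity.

H is in period 1, group 1; F is in period 2, group 17; Al is in period 3, group 13; Cl is in period 3, group 17.
Atoms toward the upper right of the periodic table pull bonding electrons most strongly.
Here both period and group differ, so the two effects have to be weighed against each other.
H > Al: period and group pull opposite ways; the down-group shift dominates (2.20 vs 1.61).
Cl > H: the two effects oppose for this pair; the across-period effect wins (3.16 vs 2.20).
F > Cl: F sits above Cl in group 17, so the down-group effect alone puts F higher.
For reference (Pauling): H 2.20, F 3.98, Al 1.61, Cl 3.16.
So from lowest to highest: Al < H < Cl < F.

Al < H < Cl < F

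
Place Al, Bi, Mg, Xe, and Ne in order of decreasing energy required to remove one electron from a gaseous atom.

Ne, Xe, Mg, Bi, Al

Across a period the outer electron is held more tightly (higher IE₁); down a group it sits in a higher shell, more shielded, and comes off more easily.
Neither a single period nor a single group — weigh both effects.
Bi > Al: the two effects oppose for this pair; the across-period effect wins (703 vs 578 kJ/mol).
Mg > Bi: period and group pull opposite ways; the down-group shift dominates (738 vs 703 kJ/mol).
Xe > Mg: period and group pull opposite ways; the across-period shift dominates (1170 vs 738 kJ/mol).
Ne > Xe: they share group 18; the group trend gives Ne the larger value.
Note the exception: Mg has a higher first ionization energy than Al, contrary to the simple trend — Al's single 3p electron is easier to remove than one from Mg's filled 3s².
Approximate values (kJ/mol): Ne 2081, Mg 738, Al 578, Xe 1170, Bi 703.
So from highest to lowest: Ne > Xe > Mg > Bi > Al.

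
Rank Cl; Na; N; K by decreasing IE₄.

Consider each +3 ion: Cl³⁺ still has 4 valence electrons; Na³⁺ is already 2 electrons into the core; N³⁺ still has 2 valence electrons; K³⁺ is already 2 electrons into the core.
Usually core removal costs more than valence removal, but here the competition is close: a tightly held n=2 valence electron can cost more to remove than an n=3 core electron, so the actual values have to decide it.
Valence configurations: Cl³⁺ [Ne]3s²3p², N³⁺ [He]2s².
The numbers (kJ/mol): Cl 5159, Na 9543, N 7475, K 5877.
Putting it together, IE_4: Cl < K < N < Na.

Na > N > K > Cl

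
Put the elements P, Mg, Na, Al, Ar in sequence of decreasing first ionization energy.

Na is in period 3, group 1; Mg is in period 3, group 2; Al is in period 3, group 13; P is in period 3, group 15; Ar is in period 3, group 18.
Across a period the outer electron is held more tightly (higher IE₁); down a group it sits in a higher shell, more shielded, and comes off more easily.
All lie in period 3; the across-period trend (first ionization energy increases left to right) applies, with the exception below.
Note the exception: Mg has a higher first ionization energy than Al, contrary to the simple trend — Al's single 3p electron is easier to remove than one from Mg's filled 3s².
Approximate values (kJ/mol): Na 496, Mg 738, Al 578, P 1012, Ar 1521.
So from highest to lowest: Ar > P > Mg > Al > Na.

Ar, P, Mg, Al, Na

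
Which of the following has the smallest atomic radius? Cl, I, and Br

Cl

Atomic radius shrinks across a period as nuclear charge pulls the same shell inward, and grows down a group as new shells are added.
All are in group 17, so atomic radius increases down the group.
The smallest atomic radius among these belongs to Cl.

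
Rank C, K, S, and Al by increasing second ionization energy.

Al < S < C < K

The second ionization energy removes an electron from the +1 ion. For each element: C⁺ still has 3 valence electrons; K⁺ is the bare [Ar] core; S⁺ still has 5 valence electrons; Al⁺ still has 2 valence electrons.
Pulling an electron out of a noble-gas core costs far more than removing a remaining valence electron, so K sits at the high end of IE_2.
Valence configurations: C⁺ [He]2s²2p¹, S⁺ [Ne]3s²3p³, Al⁺ [Ne]3s².
Tabulated IE_2 (kJ/mol): C 2353, K 3052, S 2252, Al 1817.
Hence IE_2: Al < S < C < K.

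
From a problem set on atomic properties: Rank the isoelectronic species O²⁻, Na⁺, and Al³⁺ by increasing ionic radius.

Al³⁺ < Na⁺ < O²⁻

All of these have 10 electrons, so size is governed by nuclear charge alone: the more protons, the stronger the pull on the same electron cloud, and the smaller the ion.
Nuclear charges: Al³⁺ (Z=13), Na⁺ (Z=11), O²⁻ (Z=8).
Smallest to largest: Al³⁺ < Na⁺ < O²⁻.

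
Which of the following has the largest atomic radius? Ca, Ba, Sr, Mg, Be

Ba

Across a period the added protons contract the valence shell; down a group each new principal shell makes the atom larger.
All are in group 2, so atomic radius increases down the group.
The largest atomic radius among these belongs to Ba.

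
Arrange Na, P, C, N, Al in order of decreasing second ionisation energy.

Na > N > C > P > Al

IE_2 is the cost of taking one more electron from the +1 cation: Na⁺ is the bare [Ne] core; P⁺ still has 4 valence electrons; C⁺ still has 3 valence electrons; N⁺ still has 4 valence electrons; Al⁺ still has 2 valence electrons.
Breaking into a closed-shell core is much more expensive than removing a leftover valence electron — Na has the largest IE_2 here.
Valence configurations: P⁺ [Ne]3s²3p², C⁺ [He]2s²2p¹, N⁺ [He]2s²2p², Al⁺ [Ne]3s².
Approximate IE_2 values (kJ/mol): Na 4562, P 1907, C 2353, N 2856, Al 1817.
Hence IE_2: Al < P < C < N < Na.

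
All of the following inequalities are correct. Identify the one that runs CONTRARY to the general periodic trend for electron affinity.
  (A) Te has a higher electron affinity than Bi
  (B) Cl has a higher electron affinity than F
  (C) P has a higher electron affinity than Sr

(B)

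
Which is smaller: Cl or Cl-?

Cl

Forming Cl- adds 1 electron to Cl. More electron–electron repulsion in the same shell, with unchanged nuclear charge, lets the cloud expand.
An anion is larger than its parent atom: Cl- > Cl.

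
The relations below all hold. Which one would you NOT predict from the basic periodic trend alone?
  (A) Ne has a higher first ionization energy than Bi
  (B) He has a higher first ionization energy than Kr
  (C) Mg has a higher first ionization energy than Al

(C)

The general trend: first ionization energy increases across a period and decreases down a group.
(A) Ne (period 2, group 18) vs Bi (period 6, group 15): the stated order agrees with the simple trend.
(B) He (period 1, group 18) vs Kr (period 4, group 18): the stated order agrees with the simple trend.
(C) Mg (period 3, group 2) vs Al (period 3, group 13): the stated order contradicts the simple trend.
The exception is (C): Al's single 3p electron is easier to remove than one from Mg's filled 3s².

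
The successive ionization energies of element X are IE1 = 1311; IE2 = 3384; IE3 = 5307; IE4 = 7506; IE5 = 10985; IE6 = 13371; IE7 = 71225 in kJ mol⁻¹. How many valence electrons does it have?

6

Look for the largest jump between consecutive ionization energies: IE7/IE6 ≈ 5.3, far larger than any earlier ratio.
That jump marks the point where a core electron is being removed. So the atom has 6 valence electrons.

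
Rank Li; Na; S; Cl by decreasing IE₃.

Li, Na, Cl, S

The third ionization energy removes an electron from the +2 ion. For each element: Li²⁺ is already 1 electron into the core; Na²⁺ is already 1 electron into the core; S²⁺ still has 4 valence electrons; Cl²⁺ still has 5 valence electrons.
Breaking into a closed-shell core is much more expensive than removing a leftover valence electron — Na and Li have the largest IE_3 here.
Valence configurations: S²⁺ [Ne]3s²3p², Cl²⁺ [Ne]3s²3p³.
Approximate IE_3 values (kJ/mol): Li 11815, Na 6910, S 3357, Cl 3822.
Hence IE_3: S < Cl < Na < Li.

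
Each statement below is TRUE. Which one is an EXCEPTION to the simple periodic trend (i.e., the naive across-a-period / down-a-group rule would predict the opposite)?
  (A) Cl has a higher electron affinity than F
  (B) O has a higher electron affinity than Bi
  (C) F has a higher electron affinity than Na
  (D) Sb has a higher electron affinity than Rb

The general trend: electron affinity increases across a period and decreases down a group.
(A) Cl (period 3, group 17) vs F (period 2, group 17): the stated order contradicts the simple trend.
(B) O (period 2, group 16) vs Bi (period 6, group 15): the stated order agrees with the simple trend.
(C) F (period 2, group 17) vs Na (period 3, group 1): the stated order agrees with the simple trend.
(D) Sb (period 5, group 15) vs Rb (period 5, group 1): the stated order agrees with the simple trend.
The exception is (A): F's small 2p subshell makes the incoming electron feel strong e⁻–e⁻ repulsion, so Cl actually releases more energy on gaining an electron.

(A)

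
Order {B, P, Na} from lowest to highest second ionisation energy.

P < B < Na

Consider each +1 ion: B⁺ still has 2 valence electrons; P⁺ still has 4 valence electrons; Na⁺ is the bare [Ne] core.
Breaking into a closed-shell core is much more expensive than removing a leftover valence electron — Na has the largest IE_2 here.
Valence configurations: B⁺ [He]2s², P⁺ [Ne]3s²3p².
The numbers (kJ/mol): B 2427, P 1907, Na 4562.
Hence IE_2: P < B < Na.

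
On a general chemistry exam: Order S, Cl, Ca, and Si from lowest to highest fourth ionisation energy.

Si < S < Cl < Ca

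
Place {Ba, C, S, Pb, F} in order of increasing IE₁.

Ba, Pb, S, C, F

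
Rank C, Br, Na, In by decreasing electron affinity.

C is in period 2, group 14; Na is in period 3, group 1; Br is in period 4, group 17; In is in period 5, group 13.
EA tends to increase across a period and decrease down a group, though the pattern is less regular than for IE or radius.
Neither a single period nor a single group — weigh both effects.
Na > In: the two effects oppose for this pair; the down-group effect wins (53 vs 29 kJ/mol).
C > Na: relative to Na, both the across-period and down-group shifts push C's electron affinity up.
Br > C: period and group pull opposite ways; the across-period shift dominates (325 vs 122 kJ/mol).
Approximate values (kJ/mol): C 122, Na 53, Br 325, In 29.
So from highest to lowest: Br > C > Na > In.

Br > C > Na > In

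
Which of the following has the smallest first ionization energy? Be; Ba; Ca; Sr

Be is in period 2, group 2; Ca is in period 4, group 2; Sr is in period 5, group 2; Ba is in period 6, group 2.
Removing the outermost electron gets harder across a period and easier down a group.
All are in group 2, so first ionization energy increases up the group.
The smallest first ionization energy among these belongs to Ba.

Ba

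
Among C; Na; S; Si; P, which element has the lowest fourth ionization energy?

Consider each +3 ion: C³⁺ still has 1 valence electron; Na³⁺ is already 2 electrons into the core; S³⁺ still has 3 valence electrons; Si³⁺ still has 1 valence electron; P³⁺ still has 2 valence electrons.
Core electrons are held far more tightly than valence electrons, so Na tops the IE_4 order.
Valence configurations: C³⁺ [He]2s¹, S³⁺ [Ne]3s²3p¹, Si³⁺ [Ne]3s¹, P³⁺ [Ne]3s².
S³⁺ loses a lone 3p electron whereas P³⁺ must break into a filled 3s² pair, so IE_4(P) > IE_4(S) even though S has the higher nuclear charge.
Approximate IE_4 values (kJ/mol): C 6223, Na 9543, S 4556, Si 4356, P 4964.
Overall IE_4 order: Si < S < P < C < Na.

Si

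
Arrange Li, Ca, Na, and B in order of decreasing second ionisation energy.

Consider each +1 ion: Li⁺ is the bare [He] core; Ca⁺ still has 1 valence electron; Na⁺ is the bare [Ne] core; B⁺ still has 2 valence electrons.
Pulling an electron out of a noble-gas core costs far more than removing a remaining valence electron, so Na and Li sit at the high end of IE_2.
Valence configurations: Ca⁺ [Ar]4s¹, B⁺ [He]2s².
The numbers (kJ/mol): Li 7298, Ca 1145, Na 4562, B 2427.
Hence IE_2: Ca < B < Na < Li.

Li > Na > B > Ca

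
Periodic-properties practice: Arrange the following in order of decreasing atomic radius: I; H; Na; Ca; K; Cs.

Cs > K > Ca > Na > I > H

H is in period 1, group 1; Na is in period 3, group 1; K is in period 4, group 1; Ca is in period 4, group 2; I is in period 5, group 17; Cs is in period 6, group 1.
Atomic radius shrinks across a period as nuclear charge pulls the same shell inward, and grows down a group as new shells are added.
Here both period and group differ, so the two effects have to be weighed against each other.
I > H: period and group pull opposite ways; the down-group shift dominates (133 vs 32 pm).
Na > I: period and group pull opposite ways; the across-period shift dominates (155 vs 133 pm).
Ca > Na: period and group pull opposite ways; the down-group shift dominates (171 vs 155 pm).
K > Ca: both are in period 4; the period trend gives K the larger value.
Cs > K: they share group 1; the group trend gives Cs the larger value.
Approximate values (pm): H 32, Na 155, K 196, Ca 171, I 133, Cs 232.
So from largest to smallest: Cs > K > Ca > Na > I > H.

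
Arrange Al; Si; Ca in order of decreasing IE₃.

IE_3 is the cost of taking one more electron from the +2 cation: Al²⁺ still has 1 valence electron; Si²⁺ still has 2 valence electrons; Ca²⁺ is the bare [Ar] core.
Breaking into a closed-shell core is much more expensive than removing a leftover valence electron — Ca has the largest IE_3 here.
Valence configurations: Al²⁺ [Ne]3s¹, Si²⁺ [Ne]3s².
Tabulated IE_3 (kJ/mol): Al 2745, Si 3232, Ca 4912.
Putting it together, IE_3: Al < Si < Ca.

Ca > Si > Al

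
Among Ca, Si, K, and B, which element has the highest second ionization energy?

K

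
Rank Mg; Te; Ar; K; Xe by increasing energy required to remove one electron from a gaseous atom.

K < Mg < Te < Xe < Ar

Mg is in period 3, group 2; Ar is in period 3, group 18; K is in period 4, group 1; Te is in period 5, group 16; Xe is in period 5, group 18.
Removing the outermost electron gets harder across a period and easier down a group.
Here both period and group differ, so the two effects have to be weighed against each other.
Mg > K: both effects reinforce here, so Mg is clearly the higher of the two.
Te > Mg: the two effects oppose for this pair; the across-period effect wins (869 vs 738 kJ/mol).
Xe > Te: Xe lies to the right of Te in period 5, so the across-period effect alone puts Xe higher.
Ar > Xe: they share group 18; the group trend gives Ar the larger value.
For reference (kJ/mol): Mg 738, Ar 1521, K 419, Te 869, Xe 1170.
So from lowest to highest: K < Mg < Te < Xe < Ar.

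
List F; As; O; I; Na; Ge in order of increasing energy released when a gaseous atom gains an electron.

O is in period 2, group 16; F is in period 2, group 17; Na is in period 3, group 1; Ge is in period 4, group 14; As is in period 4, group 15; I is in period 5, group 17.
Electron affinity generally becomes more exothermic across a period toward the halogens and less exothermic down a group.
Neither a single period nor a single group — weigh both effects.
As > Na: period and group pull opposite ways; the across-period shift dominates (78 vs 53 kJ/mol).
Ge > As: this pair runs against the simple trend — see the exception note.
O > Ge: both effects reinforce here, so O is clearly the higher of the two.
I > O: the two effects oppose for this pair; the across-period effect wins (295 vs 141 kJ/mol).
F > I: they share group 17; the group trend gives F the larger value.
Note the exception: Ge has a higher electron affinity than As, contrary to the simple trend — adding an electron to As's half-filled 4p³ is unfavourable, so Ge (4p²) has the more exothermic EA.
Tabulated electron affinity (kJ/mol): O 141, F 328, Na 53, Ge 119, As 78, I 295.
So from lowest to highest: Na < As < Ge < O < I < F.

Na < As < Ge < O < I < F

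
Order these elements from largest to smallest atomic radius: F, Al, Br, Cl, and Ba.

F is in period 2, group 17; Al is in period 3, group 13; Cl is in period 3, group 17; Br is in period 4, group 17; Ba is in period 6, group 2.
Moving right in a period, electrons are added to the same shell under a stronger nuclear pull, so atoms get smaller; moving down, a new shell is opened and atoms get larger.
Here both period and group differ, so the two effects have to be weighed against each other.
Cl > F: they share group 17; the group trend gives Cl the larger value.
Br > Cl: they share group 17; the group trend gives Br the larger value.
Al > Br: period and group pull opposite ways; the across-period shift dominates (126 vs 114 pm).
Ba > Al: both effects reinforce here, so Ba is clearly the larger of the two.
For reference (pm): F 64, Al 126, Cl 99, Br 114, Ba 196.
So from largest to smallest: Ba > Al > Br > Cl > F.

Ba > Al > Br > Cl > F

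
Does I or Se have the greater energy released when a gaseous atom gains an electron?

EA tends to increase across a period and decrease down a group, though the pattern is less regular than for IE or radius.
These sit on a diagonal, where the across-period and down-group effects partly cancel.
I > Se: the two effects oppose for this pair; the across-period effect wins (295 vs 195 kJ/mol).
Approximate values (kJ/mol): Se 195, I 295.
So I has the greater energy released when a gaseous atom gains an electron (I > Se).

I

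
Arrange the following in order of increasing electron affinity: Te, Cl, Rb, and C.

Atoms with high Z_eff and room in the valence shell (especially the halogens) have the most exothermic electron affinities.
These span different periods and groups, so the two trends combine.
C > Rb: relative to Rb, both the across-period and down-group shifts push C's electron affinity up.
Te > C: the two effects oppose for this pair; the across-period effect wins (190 vs 122 kJ/mol).
Cl > Te: both effects reinforce here, so Cl is clearly the higher of the two.
Approximate values (kJ/mol): C 122, Cl 349, Rb 47, Te 190.
So from lowest to highest: Rb < C < Te < Cl.

Rb < C < Te < Cl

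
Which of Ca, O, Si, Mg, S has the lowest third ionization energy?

Si

After 2 electrons have been removed, what remains? Ca²⁺ is the bare [Ar] core; O²⁺ still has 4 valence electrons; Si²⁺ still has 2 valence electrons; Mg²⁺ is the bare [Ne] core; S²⁺ still has 4 valence electrons.
Usually core removal costs more than valence removal, but here the competition is close: a tightly held n=2 valence electron can cost more to remove than an n=3 core electron, so the actual values have to decide it.
Valence configurations: O²⁺ [He]2s²2p², Si²⁺ [Ne]3s², S²⁺ [Ne]3s²3p².
Approximate IE_3 values (kJ/mol): Ca 4912, O 5300, Si 3232, Mg 7733, S 3357.
Hence IE_3: Si < S < Ca < O < Mg.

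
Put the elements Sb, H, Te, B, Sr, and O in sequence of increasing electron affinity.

Sr, B, H, Sb, O, Te

H is in period 1, group 1; B is in period 2, group 13; O is in period 2, group 16; Sr is in period 5, group 2; Sb is in period 5, group 15; Te is in period 5, group 16.
Atoms with high Z_eff and room in the valence shell (especially the halogens) have the most exothermic electron affinities.
These span different periods and groups, so the two trends combine.
B > Sr: both effects reinforce here, so B is clearly the higher of the two.
H > B: period and group pull opposite ways; the down-group shift dominates (73 vs 27 kJ/mol).
Sb > H: the two effects oppose for this pair; the across-period effect wins (103 vs 73 kJ/mol).
O > Sb: both effects reinforce here, so O is clearly the higher of the two.
Te > O: this pair runs against the simple trend — see the exception note.
Note the exception: Te has a higher electron affinity than O, contrary to the simple trend — O's compact 2p subshell gives strong electron–electron repulsion on the added electron.
For reference (kJ/mol): H 73, B 27, O 141, Sr 5, Sb 103, Te 190.
So from lowest to highest: Sr < B < H < Sb < O < Te.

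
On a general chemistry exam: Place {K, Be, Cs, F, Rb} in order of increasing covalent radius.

F < Be < K < Rb < Cs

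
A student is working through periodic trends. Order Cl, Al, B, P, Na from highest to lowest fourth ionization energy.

The fourth ionization energy removes an electron from the +3 ion. For each element: Cl³⁺ still has 4 valence electrons; Al³⁺ is the bare [Ne] core; B³⁺ is the bare [He] core; P³⁺ still has 2 valence electrons; Na³⁺ is already 2 electrons into the core.
Core electrons are held far more tightly than valence electrons, so Na, Al and B top the IE_4 order.
Valence configurations: Cl³⁺ [Ne]3s²3p², P³⁺ [Ne]3s².
The numbers (kJ/mol): Cl 5159, Al 11577, B 25026, P 4964, Na 9543.
Putting it together, IE_4: P < Cl < Na < Al < B.

B, Al, Na, Cl, P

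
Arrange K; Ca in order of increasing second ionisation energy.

Ca, K

IE_2 is the cost of taking one more electron from the +1 cation: K⁺ is the bare [Ar] core; Ca⁺ still has 1 valence electron.
Core electrons are held far more tightly than valence electrons, so K tops the IE_2 order.
The numbers (kJ/mol): K 3052, Ca 1145.
Overall IE_2 order: Ca < K.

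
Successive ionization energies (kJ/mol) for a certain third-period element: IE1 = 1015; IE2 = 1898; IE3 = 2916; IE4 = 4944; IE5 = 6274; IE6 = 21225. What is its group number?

Group 15

Look for the largest jump between consecutive ionization energies: IE6/IE5 ≈ 3.4, far larger than any earlier ratio.
That jump marks the point where a core electron is being removed. So the atom has 5 valence electrons.
A main-group element with 5 valence electrons is in group 15.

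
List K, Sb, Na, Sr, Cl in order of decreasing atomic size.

Atomic radius shrinks across a period as nuclear charge pulls the same shell inward, and grows down a group as new shells are added.
Neither a single period nor a single group — weigh both effects.
Sb > Cl: both effects reinforce here, so Sb is clearly the larger of the two.
Na > Sb: the two effects oppose for this pair; the across-period effect wins (155 vs 140 pm).
Sr > Na: the two effects oppose for this pair; the down-group effect wins (185 vs 155 pm).
K > Sr: period and group pull opposite ways; the across-period shift dominates (196 vs 185 pm).
Tabulated atomic radius (pm): Na 155, Cl 99, K 196, Sr 185, Sb 140.
So from largest to smallest: K > Sr > Na > Sb > Cl.

K, Sr, Na, Sb, Cl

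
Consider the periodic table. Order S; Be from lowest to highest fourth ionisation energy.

Consider each +3 ion: S³⁺ still has 3 valence electrons; Be³⁺ is already 1 electron into the core.
Pulling an electron out of a noble-gas core costs far more than removing a remaining valence electron, so Be sits at the high end of IE_4.
The numbers (kJ/mol): S 4556, Be 21007.
Hence IE_4: S < Be.

S < Be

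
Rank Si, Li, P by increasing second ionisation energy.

Si, P, Li

The second ionization energy removes an electron from the +1 ion. For each element: Si⁺ still has 3 valence electrons; Li⁺ is the bare [He] core; P⁺ still has 4 valence electrons.
Core electrons are held far more tightly than valence electrons, so Li tops the IE_2 order.
Valence configurations: Si⁺ [Ne]3s²3p¹, P⁺ [Ne]3s²3p².
The numbers (kJ/mol): Si 1577, Li 7298, P 1907.
Hence IE_2: Si < P < Li.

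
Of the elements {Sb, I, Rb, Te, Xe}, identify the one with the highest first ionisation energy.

Xe

Rb is in period 5, group 1; Sb is in period 5, group 15; Te is in period 5, group 16; I is in period 5, group 17; Xe is in period 5, group 18.
First ionization energy rises across a period (greater Z_eff holds electrons more tightly) and falls down a group (valence electrons are farther from the nucleus).
All lie in period 5, so first ionization energy increases left to right.
The highest first ionisation energy among these belongs to Xe.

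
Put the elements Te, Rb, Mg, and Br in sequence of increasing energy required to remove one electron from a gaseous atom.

Rb, Mg, Te, Br

IE₁ increases left→right with effective nuclear charge and decreases top→bottom as the valence shell moves farther out.
Neither a single period nor a single group — weigh both effects.
Mg > Rb: both effects reinforce here, so Mg is clearly the higher of the two.
Te > Mg: the two effects oppose for this pair; the across-period effect wins (869 vs 738 kJ/mol).
Br > Te: relative to Te, both the across-period and down-group shifts push Br's first ionization energy up.
For reference (kJ/mol): Mg 738, Br 1140, Rb 403, Te 869.
So from lowest to highest: Rb < Mg < Te < Br.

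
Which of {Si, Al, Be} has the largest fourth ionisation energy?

Be

Consider each +3 ion: Si³⁺ still has 1 valence electron; Al³⁺ is the bare [Ne] core; Be³⁺ is already 1 electron into the core.
Breaking into a closed-shell core is much more expensive than removing a leftover valence electron — Al and Be have the largest IE_4 here.
Approximate IE_4 values (kJ/mol): Si 4356, Al 11577, Be 21007.
So the fourth ionization energies run Si < Al < Be.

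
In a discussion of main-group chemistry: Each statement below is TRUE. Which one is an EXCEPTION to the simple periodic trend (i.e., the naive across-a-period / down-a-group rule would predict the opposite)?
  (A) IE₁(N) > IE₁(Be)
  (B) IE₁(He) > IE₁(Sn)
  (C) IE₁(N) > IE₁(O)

The general trend: IE₁ increases across a period and decreases down a group.
(A) N (period 2, group 15) vs Be (period 2, group 2): the stated order agrees with the simple trend.
(B) He (period 1, group 18) vs Sn (period 5, group 14): the stated order agrees with the simple trend.
(C) N (period 2, group 15) vs O (period 2, group 16): the stated order contradicts the simple trend.
The exception is (C): pairing an electron in O's 2p⁴ costs repulsion energy, so O ionizes more easily than half-filled N (2p³).

(C)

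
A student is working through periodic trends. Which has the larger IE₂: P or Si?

The second ionization energy removes an electron from the +1 ion. For each element: P⁺ still has 4 valence electrons; Si⁺ still has 3 valence electrons.
All are still removing valence electrons, so compare the +1 ions as you would atoms: IE_2 generally rises across a period (higher Z_eff) and falls down a group (larger shell), subject to the usual subshell exceptions.
Valence configurations: P⁺ [Ne]3s²3p², Si⁺ [Ne]3s²3p¹.
The numbers (kJ/mol): P 1907, Si 1577.
Overall IE_2 order: Si < P.

P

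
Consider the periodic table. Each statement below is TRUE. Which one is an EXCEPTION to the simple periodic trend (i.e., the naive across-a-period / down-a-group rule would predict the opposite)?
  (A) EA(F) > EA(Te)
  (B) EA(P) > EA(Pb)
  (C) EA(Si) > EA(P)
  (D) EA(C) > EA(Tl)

The general trend: electron affinity increases across a period and decreases down a group.
(A) F (period 2, group 17) vs Te (period 5, group 16): the stated order agrees with the simple trend.
(B) P (period 3, group 15) vs Pb (period 6, group 14): the stated order agrees with the simple trend.
(C) Si (period 3, group 14) vs P (period 3, group 15): the stated order contradicts the simple trend.
(D) C (period 2, group 14) vs Tl (period 6, group 13): the stated order agrees with the simple trend.
The exception is (C): adding an electron to P's half-filled 3p³ is unfavourable, so Si (3p²) has the more exothermic EA.

(C)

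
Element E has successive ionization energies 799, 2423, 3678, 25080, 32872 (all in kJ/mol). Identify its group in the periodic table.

Group 13

Look for the largest jump between consecutive ionization energies: IE4/IE3 ≈ 6.8, far larger than any earlier ratio.
That jump marks the point where a core electron is being removed. So the atom has 3 valence electrons.
A main-group element with 3 valence electrons is in group 13.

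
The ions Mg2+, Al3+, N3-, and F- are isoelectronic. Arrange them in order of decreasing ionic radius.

All of these have 10 electrons, so size is governed by nuclear charge alone: the more protons, the stronger the pull on the same electron cloud, and the smaller the ion.
Nuclear charges: Al3+ (Z=13), Mg2+ (Z=12), F- (Z=9), N3- (Z=7).
Largest to smallest: N3- > F- > Mg2+ > Al3+.

N3- > F- > Mg2+ > Al3+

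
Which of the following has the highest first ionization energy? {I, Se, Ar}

Ar

First ionization energy rises across a period (greater Z_eff holds electrons more tightly) and falls down a group (valence electrons are farther from the nucleus).
Here both period and group differ, so the two effects have to be weighed against each other.
I > Se: the two effects oppose for this pair; the across-period effect wins (1008 vs 941 kJ/mol).
Ar > I: both effects reinforce here, so Ar is clearly the higher of the two.
Tabulated first ionization energy (kJ/mol): Ar 1521, Se 941, I 1008.
The highest first ionization energy among these belongs to Ar.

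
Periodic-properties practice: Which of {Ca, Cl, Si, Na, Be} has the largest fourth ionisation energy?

Be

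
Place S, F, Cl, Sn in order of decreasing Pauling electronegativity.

EN rises left→right (higher Z_eff, smaller atoms) and falls top→bottom (larger, more shielded atoms).
Here both period and group differ, so the two effects have to be weighed against each other.
S > Sn: both effects reinforce here, so S is clearly the higher of the two.
Cl > S: Cl lies to the right of S in period 3, so the across-period effect alone puts Cl higher.
F > Cl: they share group 17; the group trend gives F the larger value.
Tabulated electronegativity (Pauling): F 3.98, S 2.58, Cl 3.16, Sn 1.96.
So from highest to lowest: F > Cl > S > Sn.

F, Cl, S, Sn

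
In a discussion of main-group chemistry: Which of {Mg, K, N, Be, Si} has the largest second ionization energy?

K

IE_2 is the cost of taking one more electron from the +1 cation: Mg⁺ still has 1 valence electron; K⁺ is the bare [Ar] core; N⁺ still has 4 valence electrons; Be⁺ still has 1 valence electron; Si⁺ still has 3 valence electrons.
Breaking into a closed-shell core is much more expensive than removing a leftover valence electron — K has the largest IE_2 here.
Valence configurations: Mg⁺ [Ne]3s¹, N⁺ [He]2s²2p², Be⁺ [He]2s¹, Si⁺ [Ne]3s²3p¹.
Tabulated IE_2 (kJ/mol): Mg 1451, K 3052, N 2856, Be 1757, Si 1577.
Overall IE_2 order: Mg < Si < Be < N < K.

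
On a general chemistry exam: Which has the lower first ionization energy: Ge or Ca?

Ca

Ca is in period 4, group 2; Ge is in period 4, group 14.
IE₁ increases left→right with effective nuclear charge and decreases top→bottom as the valence shell moves farther out.
All lie in period 4, so first ionization energy increases left to right.
So Ca has the lower first ionization energy (Ca < Ge).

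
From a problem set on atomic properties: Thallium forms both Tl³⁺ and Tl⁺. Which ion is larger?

Tl⁺

Both ions have Z = 81 protons, but Tl³⁺ has lost more electrons, so its remaining electrons feel a larger effective nuclear charge per electron and are pulled in more tightly.
Higher positive charge → smaller ion, so Tl⁺ > Tl³⁺.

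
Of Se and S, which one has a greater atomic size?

Se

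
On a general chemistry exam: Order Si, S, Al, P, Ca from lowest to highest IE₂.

Ca < Si < Al < P < S

After 1 electron has been removed, what remains? Si⁺ still has 3 valence electrons; S⁺ still has 5 valence electrons; Al⁺ still has 2 valence electrons; P⁺ still has 4 valence electrons; Ca⁺ still has 1 valence electron.
All are still removing valence electrons, so compare the +1 ions as you would atoms: IE_2 generally rises across a period (higher Z_eff) and falls down a group (larger shell), subject to the usual subshell exceptions.
Valence configurations: Si⁺ [Ne]3s²3p¹, S⁺ [Ne]3s²3p³, Al⁺ [Ne]3s², P⁺ [Ne]3s²3p², Ca⁺ [Ar]4s¹.
Si⁺ loses a lone 3p electron whereas Al⁺ must break into a filled 3s² pair, so IE_2(Al) > IE_2(Si) even though Si has the higher nuclear charge.
Tabulated IE_2 (kJ/mol): Si 1577, S 2252, Al 1817, P 1907, Ca 1145.
Hence IE_2: Ca < Si < Al < P < S.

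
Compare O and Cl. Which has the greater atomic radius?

O is in period 2, group 16; Cl is in period 3, group 17.
Atomic radius shrinks across a period as nuclear charge pulls the same shell inward, and grows down a group as new shells are added.
These sit on a diagonal, where the across-period and down-group effects partly cancel.
Cl > O: period and group pull opposite ways; the down-group shift dominates (99 vs 63 pm).
For reference (pm): O 63, Cl 99.
So Cl has the greater atomic radius (Cl > O).

Cl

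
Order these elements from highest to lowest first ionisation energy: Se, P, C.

C > P > Se

C is in period 2, group 14; P is in period 3, group 15; Se is in period 4, group 16.
Removing the outermost electron gets harder across a period and easier down a group.
Neither a single period nor a single group — weigh both effects.
P > Se: period and group pull opposite ways; the down-group shift dominates (1012 vs 941 kJ/mol).
C > P: the two effects oppose for this pair; the down-group effect wins (1086 vs 1012 kJ/mol).
For reference (kJ/mol): C 1086, P 1012, Se 941.
So from highest to lowest: C > P > Se.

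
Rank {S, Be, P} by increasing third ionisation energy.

Consider each +2 ion: S²⁺ still has 4 valence electrons; Be²⁺ is the bare [He] core; P²⁺ still has 3 valence electrons.
Core electrons are held far more tightly than valence electrons, so Be tops the IE_3 order.
Valence configurations: S²⁺ [Ne]3s²3p², P²⁺ [Ne]3s²3p¹.
Approximate IE_3 values (kJ/mol): S 3357, Be 14849, P 2914.
Putting it together, IE_3: P < S < Be.

P, S, Be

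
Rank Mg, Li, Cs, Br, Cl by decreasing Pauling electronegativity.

Li is in period 2, group 1; Mg is in period 3, group 2; Cl is in period 3, group 17; Br is in period 4, group 17; Cs is in period 6, group 1.
Smaller atoms with higher effective nuclear charge are more electronegative.
These span different periods and groups, so the two trends combine.
Li > Cs: Li sits above Cs in group 1, so the down-group effect alone puts Li higher.
Mg > Li: the two effects oppose for this pair; the across-period effect wins (1.31 vs 0.98).
Br > Mg: period and group pull opposite ways; the across-period shift dominates (2.96 vs 1.31).
Cl > Br: Cl sits above Br in group 17, so the down-group effect alone puts Cl higher.
For reference (Pauling): Li 0.98, Mg 1.31, Cl 3.16, Br 2.96, Cs 0.79.
So from highest to lowest: Cl > Br > Mg > Li > Cs.

Cl > Br > Mg > Li > Cs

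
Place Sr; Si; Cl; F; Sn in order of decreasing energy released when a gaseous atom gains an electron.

Cl > F > Si > Sn > Sr

F is in period 2, group 17; Si is in period 3, group 14; Cl is in period 3, group 17; Sr is in period 5, group 2; Sn is in period 5, group 14.
Atoms with high Z_eff and room in the valence shell (especially the halogens) have the most exothermic electron affinities.
These span different periods and groups, so the two trends combine.
Sn > Sr: both are in period 5; the period trend gives Sn the larger value.
Si > Sn: they share group 14; the group trend gives Si the larger value.
F > Si: both effects reinforce here, so F is clearly the higher of the two.
Cl > F: this pair runs against the simple trend — see the exception note.
Note the exception: Cl has a higher electron affinity than F, contrary to the simple trend — F's small 2p subshell makes the incoming electron feel strong e⁻–e⁻ repulsion, so Cl actually releases more energy on gaining an electron.
Tabulated electron affinity (kJ/mol): F 328, Si 134, Cl 349, Sr 5, Sn 107.
So from highest to lowest: Cl > F > Si > Sn > Sr.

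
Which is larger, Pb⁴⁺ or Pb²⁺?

Pb²⁺

Both ions have Z = 82 protons, but Pb⁴⁺ has lost more electrons, so its remaining electrons feel a larger effective nuclear charge per electron and are pulled in more tightly.
Higher positive charge → smaller ion, so Pb²⁺ > Pb⁴⁺.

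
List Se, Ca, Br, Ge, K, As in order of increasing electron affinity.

Ca < K < As < Ge < Se < Br

K is in period 4, group 1; Ca is in period 4, group 2; Ge is in period 4, group 14; As is in period 4, group 15; Se is in period 4, group 16; Br is in period 4, group 17.
Electron affinity generally becomes more exothermic across a period toward the halogens and less exothermic down a group.
All lie in period 4; the across-period trend (electron affinity increases left to right) applies, with the exception below.
Note the exception: K has a higher electron affinity than Ca, contrary to the simple trend — adding an electron to Ca (ns²) has to open a new, higher-energy np subshell, which is unfavourable.
Note the exception: Ge has a higher electron affinity than As, contrary to the simple trend — adding an electron to As's half-filled 4p³ is unfavourable, so Ge (4p²) has the more exothermic EA.
For reference (kJ/mol): K 48, Ca 2, Ge 119, As 78, Se 195, Br 325.
So from lowest to highest: Ca < K < As < Ge < Se < Br.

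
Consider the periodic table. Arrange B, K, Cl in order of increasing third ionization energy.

B < Cl < K

Consider each +2 ion: B²⁺ still has 1 valence electron; K²⁺ is already 1 electron into the core; Cl²⁺ still has 5 valence electrons.
Core electrons are held far more tightly than valence electrons, so K tops the IE_3 order.
Valence configurations: B²⁺ [He]2s¹, Cl²⁺ [Ne]3s²3p³.
The numbers (kJ/mol): B 3660, K 4420, Cl 3822.
So the third ionization energies run B < Cl < K.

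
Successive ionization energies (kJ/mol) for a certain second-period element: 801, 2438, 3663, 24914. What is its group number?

Look for the largest jump between consecutive ionization energies: IE4/IE3 ≈ 6.8, far larger than any earlier ratio.
That jump marks the point where a core electron is being removed. So the atom has 3 valence electrons.
A main-group element with 3 valence electrons is in group 13.

Group 13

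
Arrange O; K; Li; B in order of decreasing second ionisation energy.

Li > O > K > B

After 1 electron has been removed, what remains? O⁺ still has 5 valence electrons; K⁺ is the bare [Ar] core; Li⁺ is the bare [He] core; B⁺ still has 2 valence electrons.
Usually core removal costs more than valence removal, but here the competition is close: a tightly held n=2 valence electron can cost more to remove than an n=3 core electron, so the actual values have to decide it.
Valence configurations: O⁺ [He]2s²2p³, B⁺ [He]2s².
Approximate IE_2 values (kJ/mol): O 3388, K 3052, Li 7298, B 2427.
Hence IE_2: B < K < O < Li.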